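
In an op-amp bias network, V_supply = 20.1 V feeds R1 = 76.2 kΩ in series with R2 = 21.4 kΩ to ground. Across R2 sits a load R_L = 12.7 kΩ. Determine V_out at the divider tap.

V_out ≈ 1.90 V

R2 ‖ R_L = (21.4 × 12.7)/(21.4 + 12.7) = 7.970 kΩ.
Voltage divider with the loaded lower leg: V_out = 20.1 × 7.970/(76.2 + 7.970) = 20.1 × 0.09469 = 1.903 V.
(Unloaded it would be 4.41 V; the load pulls it down.)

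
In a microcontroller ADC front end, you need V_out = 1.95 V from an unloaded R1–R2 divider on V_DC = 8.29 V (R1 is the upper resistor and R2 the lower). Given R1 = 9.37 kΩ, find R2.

The divider ratio is R2/(R1+R2) = 1.95/8.29 = 0.2352.
So R2 = R1 · V_out/(V_DC − V_out) = 9.37 × 1.95/(8.29 − 1.95) = 9.37 × 0.3076 = 2.882 kΩ.

R2 ≈ 2.88 kΩ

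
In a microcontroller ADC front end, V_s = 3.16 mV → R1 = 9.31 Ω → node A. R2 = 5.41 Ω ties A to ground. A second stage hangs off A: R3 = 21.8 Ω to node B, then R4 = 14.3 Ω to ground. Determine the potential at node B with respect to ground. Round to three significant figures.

The second stage (R3 + R4 = 36.10 Ω) loads node A in parallel with R2.
R2 ‖ (R3+R4) = 4.705 Ω.
V_A = 3.16 × 4.705/(9.31 + 4.705) = 1.061 mV.
Stage 2 is unloaded, so V_B = V_A · R4/(R3+R4) = 1.061 × 14.3/36.10 = 0.4202 mV.

V_B ≈ 0.420 mV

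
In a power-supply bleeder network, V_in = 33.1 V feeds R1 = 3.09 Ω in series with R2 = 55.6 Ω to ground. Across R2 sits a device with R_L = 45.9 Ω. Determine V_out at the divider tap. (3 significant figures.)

V_out ≈ 29.5 V

R2 ‖ R_L = (55.6 × 45.9)/(55.6 + 45.9) = 25.14 Ω.
Then V_out = V_in · R2'/(R1 + R2') = 33.1 × 25.14/28.23 = 29.48 V.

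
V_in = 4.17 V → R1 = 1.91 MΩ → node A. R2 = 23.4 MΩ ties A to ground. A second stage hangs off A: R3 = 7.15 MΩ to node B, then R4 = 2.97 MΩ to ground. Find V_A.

V_A ≈ 3.28 V

Node A sees R2 in parallel with the series input of stage 2, R3 + R4 = 10.12 MΩ.
Effective lower resistance at A: R2 ‖ 10.12 = 7.065 MΩ.
V_A = 4.17 × 7.065/(1.91 + 7.065) = 3.283 V.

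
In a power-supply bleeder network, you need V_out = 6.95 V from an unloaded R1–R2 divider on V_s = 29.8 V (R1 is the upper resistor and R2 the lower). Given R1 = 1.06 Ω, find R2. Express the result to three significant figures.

R2 ≈ 0.322 Ω

Required fraction k = V_out/V_s = 0.2332.
R2 = R1 · 0.2332/(1 − 0.2332) = 0.3224 Ω.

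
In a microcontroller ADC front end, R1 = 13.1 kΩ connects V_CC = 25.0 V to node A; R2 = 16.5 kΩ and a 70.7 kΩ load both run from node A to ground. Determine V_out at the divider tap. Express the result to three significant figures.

R2 ‖ R_L = (16.5 × 70.7)/(16.5 + 70.7) = 13.38 kΩ.
Now apply the divider: V_out = 25.0 × 0.5052 = 12.63 V.

V_out ≈ 12.6 V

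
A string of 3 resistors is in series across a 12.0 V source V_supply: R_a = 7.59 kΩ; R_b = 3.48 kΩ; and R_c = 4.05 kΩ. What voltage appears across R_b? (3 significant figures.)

V ≈ 2.76 V

ΣR = 7.59 + 3.48 + 4.05 = 15.12 kΩ.
V = V_supply · R/ΣR = 12.0 × 0.2302 = 2.762 V.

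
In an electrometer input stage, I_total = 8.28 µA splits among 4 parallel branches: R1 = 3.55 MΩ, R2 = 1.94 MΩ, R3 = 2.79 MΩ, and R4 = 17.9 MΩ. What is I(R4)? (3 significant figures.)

Total conductance ΣG = 1/3.55 + 1/1.94 + 1/2.79 + 1/17.9 = 1.211 (units of 1/MΩ).
R4 takes the fraction G_k/ΣG = 0.05587/1.211 = 0.04612, so I = 8.28 × 0.04612 = 0.3818 µA.

I ≈ 0.382 µA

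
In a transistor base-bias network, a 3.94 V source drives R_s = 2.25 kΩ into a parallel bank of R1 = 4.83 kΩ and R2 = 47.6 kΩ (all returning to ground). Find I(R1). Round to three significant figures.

Combine the parallel branches: R_p = (1/4.83 + 1/47.6)⁻¹ = 4.385 kΩ.
Node voltage V_A = V_CC · R_p/(R_s + R_p) = 3.94 × 0.6609 = 2.604 V.
I(R1) = V_A / R1 = 2.604/4.83 = 0.5391 mA.

I ≈ 0.539 mA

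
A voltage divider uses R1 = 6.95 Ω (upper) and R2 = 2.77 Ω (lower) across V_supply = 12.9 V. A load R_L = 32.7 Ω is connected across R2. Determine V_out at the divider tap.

V_out ≈ 3.47 V

First combine the lower leg with the load: R2 ‖ R_L = 2.554 Ω.
Now apply the divider: V_out = 12.9 × 0.2687 = 3.466 V.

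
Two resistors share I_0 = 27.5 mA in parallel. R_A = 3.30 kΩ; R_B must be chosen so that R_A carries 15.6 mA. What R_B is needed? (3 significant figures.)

Two-branch current divider: I_A = I_0 · R_B/(R_A + R_B).
15.6/27.5 = R_B/(R_A + R_B) → R_B = R_A · (0.5673)/(1 − 0.5673) = 3.30 × 1.311 = 4.326 kΩ.

R_B ≈ 4.33 kΩ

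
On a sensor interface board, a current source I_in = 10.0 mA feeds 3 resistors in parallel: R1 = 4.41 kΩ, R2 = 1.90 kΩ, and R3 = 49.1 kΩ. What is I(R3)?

I ≈ 0.263 mA

ΣG = 1/4.41 + 1/1.90 + 1/49.1 = 0.7734.
Current divider: I(R3) = I_in · G_k/ΣG = 10.0 × (0.02037/0.7734) = 10.0 × 0.02633 = 0.2633 mA.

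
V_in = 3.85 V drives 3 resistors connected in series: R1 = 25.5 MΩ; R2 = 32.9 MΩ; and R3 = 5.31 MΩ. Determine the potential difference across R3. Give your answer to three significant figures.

V ≈ 0.321 V

Series total: ΣR = 25.5 + 32.9 + 5.31 = 63.71 MΩ.
V = V_in · R/ΣR = 3.85 × 0.08335 = 0.3209 V.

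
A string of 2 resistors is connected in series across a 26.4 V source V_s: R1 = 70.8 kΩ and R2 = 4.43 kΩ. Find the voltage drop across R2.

V ≈ 1.55 V

Series total: ΣR = 70.8 + 4.43 = 75.23 kΩ.
By the voltage-divider rule, V = 26.4 × 4.430/75.23 = 1.555 V.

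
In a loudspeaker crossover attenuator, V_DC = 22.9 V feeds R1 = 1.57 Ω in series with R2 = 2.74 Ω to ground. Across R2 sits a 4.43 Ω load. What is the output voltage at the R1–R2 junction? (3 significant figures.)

V_out ≈ 11.9 V

The load sits in parallel with R2, giving an effective lower resistance R2' = R2·R_L/(R2+R_L) = 1.693 Ω.
Then V_out = V_DC · R2'/(R1 + R2') = 22.9 × 1.693/3.263 = 11.88 V.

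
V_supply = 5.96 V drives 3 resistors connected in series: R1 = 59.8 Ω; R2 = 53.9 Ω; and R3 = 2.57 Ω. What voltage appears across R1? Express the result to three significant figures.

ΣR = 59.8 + 53.9 + 2.57 = 116.3 Ω.
Voltage divider: V = V_supply · (59.80 / 116.3) = 5.96 × 0.5143 = 3.065 V.

V ≈ 3.07 V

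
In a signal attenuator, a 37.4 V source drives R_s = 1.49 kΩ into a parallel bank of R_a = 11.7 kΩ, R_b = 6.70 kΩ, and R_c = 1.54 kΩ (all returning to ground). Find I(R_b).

I ≈ 2.41 mA

Parallel bank: R_p = 1/(1/11.7 + 1/6.70 + 1/1.54) = 1.131 kΩ.
V_A = 37.4 × 1.131/2.621 = 16.14 V.
I(R_b) = V_A / R_b = 16.14/6.70 = 2.409 mA.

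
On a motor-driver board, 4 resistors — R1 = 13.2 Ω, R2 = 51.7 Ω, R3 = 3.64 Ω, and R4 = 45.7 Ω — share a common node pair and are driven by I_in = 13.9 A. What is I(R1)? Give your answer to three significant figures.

I ≈ 2.69 A

ΣG = 1/13.2 + 1/51.7 + 1/3.64 + 1/45.7 = 0.3917.
R1 takes the fraction G_k/ΣG = 0.07576/0.3917 = 0.1934, so I = 13.9 × 0.1934 = 2.688 A.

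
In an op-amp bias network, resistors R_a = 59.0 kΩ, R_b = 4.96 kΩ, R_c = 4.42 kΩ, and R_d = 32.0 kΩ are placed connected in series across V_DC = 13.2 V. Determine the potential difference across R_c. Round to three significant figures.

ΣR = 59.0 + 4.96 + 4.42 + 32.0 = 100.4 kΩ.
By the voltage-divider rule, V = 13.2 × 4.420/100.4 = 0.5812 V.

V ≈ 0.581 V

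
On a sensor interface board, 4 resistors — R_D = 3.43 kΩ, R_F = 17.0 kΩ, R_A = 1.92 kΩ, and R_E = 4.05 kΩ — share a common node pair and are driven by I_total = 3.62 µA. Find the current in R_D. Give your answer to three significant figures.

ΣG = 1/3.43 + 1/17.0 + 1/1.92 + 1/4.05 = 1.118.
By the current-divider rule, I = I_total · G_k/ΣG = 3.62 × 0.2607 = 0.9439 µA.

I ≈ 0.944 µA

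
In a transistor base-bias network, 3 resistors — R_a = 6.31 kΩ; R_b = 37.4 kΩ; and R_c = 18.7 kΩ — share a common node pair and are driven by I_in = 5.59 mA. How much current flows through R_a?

ΣG = 1/6.31 + 1/37.4 + 1/18.7 = 0.2387.
R_a takes the fraction G_k/ΣG = 0.1585/0.2387 = 0.6639, so I = 5.59 × 0.6639 = 3.711 mA.

I ≈ 3.71 mA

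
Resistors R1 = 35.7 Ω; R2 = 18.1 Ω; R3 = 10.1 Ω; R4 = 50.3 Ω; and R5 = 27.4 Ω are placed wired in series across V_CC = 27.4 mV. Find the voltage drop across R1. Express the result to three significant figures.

Total series resistance ΣR = 35.7 + 18.1 + 10.1 + 50.3 + 27.4 = 141.6 Ω.
By the voltage-divider rule, V = 27.4 × 35.70/141.6 = 6.908 mV.

V ≈ 6.91 mV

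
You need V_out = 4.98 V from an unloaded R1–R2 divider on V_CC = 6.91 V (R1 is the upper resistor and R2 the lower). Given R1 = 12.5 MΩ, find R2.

R2 ≈ 32.3 MΩ

Required fraction k = V_out/V_CC = 0.7207.
R2 = R1 · 0.7207/(1 − 0.7207) = 32.25 MΩ.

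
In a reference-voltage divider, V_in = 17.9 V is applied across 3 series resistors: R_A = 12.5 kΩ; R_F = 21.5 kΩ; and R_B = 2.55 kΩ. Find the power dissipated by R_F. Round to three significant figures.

P ≈ 5.16 mW

ΣR = 36.55 kΩ → I = 17.9/36.55 = 0.4897 mA.
P(R_F) = I²·R_F = (0.4897)² × 21.5 = 5.157 mW.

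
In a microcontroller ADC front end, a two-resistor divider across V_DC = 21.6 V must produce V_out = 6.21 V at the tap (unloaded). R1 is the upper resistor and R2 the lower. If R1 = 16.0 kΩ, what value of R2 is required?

Required fraction k = V_out/V_DC = 0.2875.
Rearranging, R2 = R1·k/(1−k) = 16.0 × 0.4035 = 6.456 kΩ.

R2 ≈ 6.46 kΩ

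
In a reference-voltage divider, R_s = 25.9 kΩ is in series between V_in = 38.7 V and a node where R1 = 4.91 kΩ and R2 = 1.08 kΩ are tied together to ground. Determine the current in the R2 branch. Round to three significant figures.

Equivalent of the parallel group: R_p = 0.8853 kΩ.
V_A by voltage divider: V_A = 38.7 × 0.8853/(25.9 + 0.8853) = 1.279 V.
Branch current I = V_A/R2 = 1.279/1.08 = 1.184 mA.

I ≈ 1.18 mA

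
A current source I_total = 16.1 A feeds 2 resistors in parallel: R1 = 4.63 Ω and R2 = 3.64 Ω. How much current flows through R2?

Two-branch current divider: I_k = I_total · R_other/(R_1 + R_2).
So I = 16.1 × 4.63/8.270 = 9.014 A.

I ≈ 9.01 A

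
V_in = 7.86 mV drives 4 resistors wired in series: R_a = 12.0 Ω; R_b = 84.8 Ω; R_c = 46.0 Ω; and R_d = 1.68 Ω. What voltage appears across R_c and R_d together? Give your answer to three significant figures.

V ≈ 2.59 mV

Series total: ΣR = 12.0 + 84.8 + 46.0 + 1.68 = 144.5 Ω.
R_{R_c..R_d} = 46.0 + 1.68 = 47.68 Ω.
V = V_in · R/ΣR = 7.86 × 0.3300 = 2.594 mV.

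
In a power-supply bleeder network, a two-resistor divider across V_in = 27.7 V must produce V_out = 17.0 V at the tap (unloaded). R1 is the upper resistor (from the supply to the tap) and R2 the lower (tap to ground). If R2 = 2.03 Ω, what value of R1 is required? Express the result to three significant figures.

The divider ratio is R2/(R1+R2) = 17.0/27.7 = 0.6137.
So R1 = R2 · (V_in/V_out − 1) = 2.03 × (27.7/17.0 − 1) = 2.03 × 0.6294 = 1.278 Ω.

R1 ≈ 1.28 Ω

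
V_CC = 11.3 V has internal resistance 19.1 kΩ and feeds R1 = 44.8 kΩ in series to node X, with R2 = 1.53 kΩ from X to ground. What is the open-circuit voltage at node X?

R1' = 19.1 + 44.8 = 63.90 kΩ (source resistance + R1).
V_th is the unloaded tap voltage: V_CC · R2/(R1'+R2) = 11.3 × 0.02338 = 0.2642 V.

V_th ≈ 0.264 V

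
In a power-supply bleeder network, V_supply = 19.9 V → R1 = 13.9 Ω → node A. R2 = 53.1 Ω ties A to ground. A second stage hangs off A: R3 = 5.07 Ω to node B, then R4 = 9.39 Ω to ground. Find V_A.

V_A ≈ 8.95 V

Node A sees R2 in parallel with the series input of stage 2, R3 + R4 = 14.46 Ω.
R2 ‖ (R3+R4) = 11.37 Ω.
First divider: V_A = V_supply · 11.37/(13.9 + 11.37) = 8.952 V.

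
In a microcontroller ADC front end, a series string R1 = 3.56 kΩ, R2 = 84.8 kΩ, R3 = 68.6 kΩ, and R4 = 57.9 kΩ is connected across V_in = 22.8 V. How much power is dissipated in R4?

Series current I = V_in/ΣR = 22.8/214.9 = 0.1061 mA.
P(R4) = I²·R4 = (0.1061)² × 57.9 = 0.6520 mW.

P ≈ 0.652 mW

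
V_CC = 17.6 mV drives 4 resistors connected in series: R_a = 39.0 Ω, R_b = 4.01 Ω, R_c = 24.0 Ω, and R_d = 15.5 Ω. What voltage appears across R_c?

Total series resistance ΣR = 39.0 + 4.01 + 24.0 + 15.5 = 82.51 Ω.
V = V_CC · R/ΣR = 17.6 × 0.2909 = 5.119 mV.

V ≈ 5.12 mV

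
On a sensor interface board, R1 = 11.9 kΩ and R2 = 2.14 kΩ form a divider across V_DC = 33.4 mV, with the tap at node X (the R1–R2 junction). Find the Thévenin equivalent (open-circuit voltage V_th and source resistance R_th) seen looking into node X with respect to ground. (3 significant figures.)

V_th ≈ 5.09 mV, R_th ≈ 1.81 kΩ

Open-circuit (no load on X): V_th = V_DC · R2/(R1 + R2) = 33.4 × 2.14/(11.90 + 2.14) = 5.091 mV.
Zeroing V_DC shorts the top of R1 to ground, so R_th = R1 ‖ R2 = 1.814 kΩ.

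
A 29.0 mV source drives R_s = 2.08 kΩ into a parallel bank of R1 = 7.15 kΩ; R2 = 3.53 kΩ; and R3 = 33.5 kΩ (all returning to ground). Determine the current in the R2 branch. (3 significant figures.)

Equivalent of the parallel group: R_p = 2.208 kΩ.
V_A by voltage divider: V_A = 29.0 × 2.208/(2.08 + 2.208) = 14.93 mV.
Branch current I = V_A/R2 = 14.93/3.53 = 4.230 µA.

I ≈ 4.23 µA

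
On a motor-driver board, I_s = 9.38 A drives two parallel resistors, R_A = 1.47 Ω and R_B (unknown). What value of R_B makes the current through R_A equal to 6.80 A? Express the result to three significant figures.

R_B ≈ 3.87 Ω

In a two-way split, I_A/I_s = R_B/(R_A + R_B).
With f = 0.7249, R_B = R_A · f/(1−f) = 1.47 × 2.636 = 3.874 Ω.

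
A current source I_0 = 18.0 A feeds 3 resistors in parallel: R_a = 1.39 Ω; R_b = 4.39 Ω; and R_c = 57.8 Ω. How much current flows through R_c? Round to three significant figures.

Total conductance ΣG = 1/1.39 + 1/4.39 + 1/57.8 = 0.9645 (units of 1/Ω).
R_c takes the fraction G_k/ΣG = 0.01730/0.9645 = 0.01794, so I = 18.0 × 0.01794 = 0.3229 A.

I ≈ 0.323 A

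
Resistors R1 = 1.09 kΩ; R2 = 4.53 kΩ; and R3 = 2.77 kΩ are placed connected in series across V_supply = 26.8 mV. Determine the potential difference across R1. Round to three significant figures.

Total series resistance ΣR = 1.09 + 4.53 + 2.77 = 8.390 kΩ.
Voltage divider: V = V_supply · (1.090 / 8.390) = 26.8 × 0.1299 = 3.482 mV.

V ≈ 3.48 mV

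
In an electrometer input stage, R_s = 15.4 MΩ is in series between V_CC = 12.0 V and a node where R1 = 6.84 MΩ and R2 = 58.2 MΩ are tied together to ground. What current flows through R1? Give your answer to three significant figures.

I ≈ 0.499 µA

Combine the parallel branches: R_p = (1/6.84 + 1/58.2)⁻¹ = 6.121 MΩ.
V_A by voltage divider: V_A = 12.0 × 6.121/(15.4 + 6.121) = 3.413 V.
Branch current I = V_A/R1 = 3.413/6.84 = 0.4990 µA.
(Equivalently: I_total = 0.5576 µA, then current-divider fraction G_k/ΣG = 0.8948.)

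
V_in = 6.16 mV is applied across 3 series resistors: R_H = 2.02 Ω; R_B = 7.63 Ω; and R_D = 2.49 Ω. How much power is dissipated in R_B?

P ≈ 1.96 µW

Series current I = V_in/ΣR = 6.16/12.14 = 0.5074 mA.
V(R_B) = I·R = 3.872 mV; P = V·I = 3.872 × 0.5074 = 1.964 µW.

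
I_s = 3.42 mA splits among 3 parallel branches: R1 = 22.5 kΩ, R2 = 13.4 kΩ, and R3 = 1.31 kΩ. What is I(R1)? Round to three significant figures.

ΣG = 1/22.5 + 1/13.4 + 1/1.31 = 0.8824.
Current divider: I(R1) = I_s · G_k/ΣG = 3.42 × (0.04444/0.8824) = 3.42 × 0.05037 = 0.1723 mA.

I ≈ 0.172 mA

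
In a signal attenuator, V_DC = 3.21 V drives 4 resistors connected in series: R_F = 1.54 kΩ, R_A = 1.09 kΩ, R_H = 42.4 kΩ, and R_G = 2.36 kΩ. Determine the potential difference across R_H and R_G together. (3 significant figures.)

V ≈ 3.03 V

Series total: ΣR = 1.54 + 1.09 + 42.4 + 2.36 = 47.39 kΩ.
R_{R_H..R_G} = 42.4 + 2.36 = 44.76 kΩ.
By the voltage-divider rule, V = 3.21 × 44.76/47.39 = 3.032 V.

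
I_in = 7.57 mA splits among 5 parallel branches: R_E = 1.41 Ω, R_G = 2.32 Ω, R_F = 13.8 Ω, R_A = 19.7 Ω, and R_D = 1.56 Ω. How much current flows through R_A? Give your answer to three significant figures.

I ≈ 0.202 mA

Total conductance ΣG = 1/1.41 + 1/2.32 + 1/13.8 + 1/19.7 + 1/1.56 = 1.905 (units of 1/Ω).
R_A takes the fraction G_k/ΣG = 0.05076/1.905 = 0.02665, so I = 7.57 × 0.02665 = 0.2018 mA.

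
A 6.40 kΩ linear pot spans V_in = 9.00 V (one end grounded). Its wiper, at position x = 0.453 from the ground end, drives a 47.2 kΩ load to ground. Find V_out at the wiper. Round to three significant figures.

V_out ≈ 3.94 V

The pot divides into 3.501 kΩ above the wiper and 2.899 kΩ below.
R_L loads the lower segment: effective lower R = 2.731 kΩ.
Then V_out = V_in · 2.731/(3.501 + 2.731) = 3.944 V.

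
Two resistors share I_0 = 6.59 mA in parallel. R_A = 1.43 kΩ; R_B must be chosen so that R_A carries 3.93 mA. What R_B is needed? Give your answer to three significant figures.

Two-branch current divider: I_A = I_0 · R_B/(R_A + R_B).
With f = 0.5964, R_B = R_A · f/(1−f) = 1.43 × 1.477 = 2.113 kΩ.

R_B ≈ 2.11 kΩ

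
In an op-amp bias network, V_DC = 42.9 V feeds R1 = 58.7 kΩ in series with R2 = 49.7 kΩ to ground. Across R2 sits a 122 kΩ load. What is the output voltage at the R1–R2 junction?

V_out ≈ 16.1 V

The load sits in parallel with R2, giving an effective lower resistance R2' = R2·R_L/(R2+R_L) = 35.31 kΩ.
Now apply the divider: V_out = 42.9 × 0.3756 = 16.11 V.
(Unloaded it would be 19.7 V; the load pulls it down.)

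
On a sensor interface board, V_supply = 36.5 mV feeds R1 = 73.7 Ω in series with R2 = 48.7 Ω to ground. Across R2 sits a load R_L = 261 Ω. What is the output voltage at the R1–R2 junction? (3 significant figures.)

R2 ‖ R_L = (48.7 × 261)/(48.7 + 261) = 41.04 Ω.
Then V_out = V_supply · R2'/(R1 + R2') = 36.5 × 41.04/114.7 = 13.06 mV.
(Unloaded it would be 14.5 mV; the load pulls it down.)

V_out ≈ 13.1 mV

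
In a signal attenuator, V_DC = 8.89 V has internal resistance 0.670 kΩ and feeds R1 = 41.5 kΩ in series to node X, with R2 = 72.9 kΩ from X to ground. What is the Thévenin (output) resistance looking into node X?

R_th ≈ 26.7 kΩ

R1' = 0.670 + 41.5 = 42.17 kΩ (source resistance + R1).
Zeroing V_DC shorts the top of R1' to ground, so R_th = R1' ‖ R2 = 26.72 kΩ.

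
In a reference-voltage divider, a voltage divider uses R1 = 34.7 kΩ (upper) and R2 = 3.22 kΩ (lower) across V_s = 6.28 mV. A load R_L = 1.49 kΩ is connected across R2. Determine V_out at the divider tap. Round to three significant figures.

V_out ≈ 0.179 mV

The load sits in parallel with R2, giving an effective lower resistance R2' = R2·R_L/(R2+R_L) = 1.019 kΩ.
Then V_out = V_s · R2'/(R1 + R2') = 6.28 × 1.019/35.72 = 0.1791 mV.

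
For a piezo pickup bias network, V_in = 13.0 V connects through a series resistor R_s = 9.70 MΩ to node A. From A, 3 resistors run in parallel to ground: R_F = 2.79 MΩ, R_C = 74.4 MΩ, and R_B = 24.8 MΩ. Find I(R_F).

I ≈ 0.932 µA

Combine the parallel branches: R_p = (1/2.79 + 1/74.4 + 1/24.8)⁻¹ = 2.426 MΩ.
V_A = 13.0 × 2.426/12.13 = 2.601 V.
Branch current I = V_A/R_F = 2.601/2.79 = 0.9322 µA.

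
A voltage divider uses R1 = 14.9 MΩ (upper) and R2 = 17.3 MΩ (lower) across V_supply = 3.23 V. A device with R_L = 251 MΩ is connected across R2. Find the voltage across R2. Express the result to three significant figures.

V_out ≈ 1.68 V

R2 ‖ R_L = (17.3 × 251)/(17.3 + 251) = 16.18 MΩ.
Now apply the divider: V_out = 3.23 × 0.5207 = 1.682 V.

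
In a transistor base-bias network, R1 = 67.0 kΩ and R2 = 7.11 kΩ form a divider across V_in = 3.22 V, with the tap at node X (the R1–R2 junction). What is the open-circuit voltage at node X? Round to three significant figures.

V_th ≈ 0.309 V

With X open, the divider is unloaded: V_th = 3.22 × 7.11/74.11 = 0.3089 V.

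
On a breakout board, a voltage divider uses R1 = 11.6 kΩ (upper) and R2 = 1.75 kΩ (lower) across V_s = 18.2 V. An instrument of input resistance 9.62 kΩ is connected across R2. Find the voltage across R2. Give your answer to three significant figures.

The load sits in parallel with R2, giving an effective lower resistance R2' = R2·R_L/(R2+R_L) = 1.481 kΩ.
Now apply the divider: V_out = 18.2 × 0.1132 = 2.060 V.

V_out ≈ 2.06 V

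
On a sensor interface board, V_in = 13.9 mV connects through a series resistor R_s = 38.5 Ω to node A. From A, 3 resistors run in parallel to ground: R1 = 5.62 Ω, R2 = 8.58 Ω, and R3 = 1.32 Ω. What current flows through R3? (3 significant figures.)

Combine the parallel branches: R_p = (1/5.62 + 1/8.58 + 1/1.32)⁻¹ = 0.9505 Ω.
Node voltage V_A = V_in · R_p/(R_s + R_p) = 13.9 × 0.02409 = 0.3349 mV.
I(R3) = V_A / R3 = 0.3349/1.32 = 0.2537 mA.

I ≈ 0.254 mA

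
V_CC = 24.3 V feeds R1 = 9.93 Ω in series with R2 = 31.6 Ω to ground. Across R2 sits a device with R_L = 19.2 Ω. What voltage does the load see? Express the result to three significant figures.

The load sits in parallel with R2, giving an effective lower resistance R2' = R2·R_L/(R2+R_L) = 11.94 Ω.
Now apply the divider: V_out = 24.3 × 0.5460 = 13.27 V.

V_out ≈ 13.3 V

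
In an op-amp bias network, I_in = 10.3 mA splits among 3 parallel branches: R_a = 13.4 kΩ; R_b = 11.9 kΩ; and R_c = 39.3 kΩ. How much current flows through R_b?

Total conductance ΣG = 1/13.4 + 1/11.9 + 1/39.3 = 0.1841 (units of 1/kΩ).
Current divider: I(R_b) = I_in · G_k/ΣG = 10.3 × (0.08403/0.1841) = 10.3 × 0.4564 = 4.701 mA.

I ≈ 4.70 mA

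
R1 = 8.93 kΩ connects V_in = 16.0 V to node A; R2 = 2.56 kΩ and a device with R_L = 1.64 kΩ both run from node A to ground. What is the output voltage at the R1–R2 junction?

V_out ≈ 1.61 V

First combine the lower leg with the load: R2 ‖ R_L = 0.9996 kΩ.
Then V_out = V_in · R2'/(R1 + R2') = 16.0 × 0.9996/9.930 = 1.611 V.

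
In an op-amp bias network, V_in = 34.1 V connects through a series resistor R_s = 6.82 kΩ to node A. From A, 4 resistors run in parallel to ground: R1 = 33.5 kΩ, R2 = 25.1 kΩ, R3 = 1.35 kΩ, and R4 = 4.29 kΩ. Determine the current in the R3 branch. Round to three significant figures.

Combine the parallel branches: R_p = (1/33.5 + 1/25.1 + 1/1.35 + 1/4.29)⁻¹ = 0.9583 kΩ.
V_A by voltage divider: V_A = 34.1 × 0.9583/(6.82 + 0.9583) = 4.201 V.
Branch current I = V_A/R3 = 4.201/1.35 = 3.112 mA.

I ≈ 3.11 mA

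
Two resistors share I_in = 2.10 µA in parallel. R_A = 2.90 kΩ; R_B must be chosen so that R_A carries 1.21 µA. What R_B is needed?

The fraction through R_A equals R_B/(R_A+R_B).
With f = 0.5762, R_B = R_A · f/(1−f) = 2.90 × 1.360 = 3.943 kΩ.

R_B ≈ 3.94 kΩ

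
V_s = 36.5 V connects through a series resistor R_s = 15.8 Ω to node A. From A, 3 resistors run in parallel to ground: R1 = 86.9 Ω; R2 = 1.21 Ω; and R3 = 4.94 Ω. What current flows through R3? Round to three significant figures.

Combine the parallel branches: R_p = (1/86.9 + 1/1.21 + 1/4.94)⁻¹ = 0.9612 Ω.
V_A = 36.5 × 0.9612/16.76 = 2.093 V.
Branch current I = V_A/R3 = 2.093/4.94 = 0.4237 A.

I ≈ 0.424 A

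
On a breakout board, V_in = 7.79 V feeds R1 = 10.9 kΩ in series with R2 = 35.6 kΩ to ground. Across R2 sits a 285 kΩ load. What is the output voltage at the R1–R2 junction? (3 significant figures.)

V_out ≈ 5.79 V

The load sits in parallel with R2, giving an effective lower resistance R2' = R2·R_L/(R2+R_L) = 31.65 kΩ.
Then V_out = V_in · R2'/(R1 + R2') = 7.79 × 31.65/42.55 = 5.794 V.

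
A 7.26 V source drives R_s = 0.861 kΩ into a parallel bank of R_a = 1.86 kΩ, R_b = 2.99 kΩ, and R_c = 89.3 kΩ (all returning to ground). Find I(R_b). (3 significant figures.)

I ≈ 1.38 mA

Equivalent of the parallel group: R_p = 1.132 kΩ.
V_A = 7.26 × 1.132/1.993 = 4.124 V.
Branch current I = V_A/R_b = 4.124/2.99 = 1.379 mA.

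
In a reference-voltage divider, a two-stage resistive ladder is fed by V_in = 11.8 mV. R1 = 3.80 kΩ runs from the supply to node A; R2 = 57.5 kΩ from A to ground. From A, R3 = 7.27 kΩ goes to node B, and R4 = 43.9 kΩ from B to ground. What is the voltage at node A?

V_A ≈ 10.3 mV

Node A sees R2 in parallel with the series input of stage 2, R3 + R4 = 51.17 kΩ.
Effective lower resistance at A: R2 ‖ 51.17 = 27.08 kΩ.
First divider: V_A = V_in · 27.08/(3.80 + 27.08) = 10.35 mV.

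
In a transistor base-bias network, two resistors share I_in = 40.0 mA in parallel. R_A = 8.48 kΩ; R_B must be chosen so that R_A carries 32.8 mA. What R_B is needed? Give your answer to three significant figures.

R_B ≈ 38.6 kΩ

In a two-way split, I_A/I_in = R_B/(R_A + R_B).
With f = 0.8200, R_B = R_A · f/(1−f) = 8.48 × 4.556 = 38.63 kΩ.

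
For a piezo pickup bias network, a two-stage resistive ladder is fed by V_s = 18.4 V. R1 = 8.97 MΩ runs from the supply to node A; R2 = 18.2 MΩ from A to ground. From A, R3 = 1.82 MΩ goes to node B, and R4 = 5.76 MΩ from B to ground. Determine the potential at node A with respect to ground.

The second stage (R3 + R4 = 7.580 MΩ) loads node A in parallel with R2.
R2 ‖ (R3+R4) = 5.351 MΩ.
First divider: V_A = V_s · 5.351/(8.97 + 5.351) = 6.875 V.

V_A ≈ 6.88 V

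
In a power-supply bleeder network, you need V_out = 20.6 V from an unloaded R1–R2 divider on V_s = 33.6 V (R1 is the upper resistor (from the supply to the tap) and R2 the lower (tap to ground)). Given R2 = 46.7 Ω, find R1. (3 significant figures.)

The divider ratio is R2/(R1+R2) = 20.6/33.6 = 0.6131.
So R1 = R2 · (V_s/V_out − 1) = 46.7 × (33.6/20.6 − 1) = 46.7 × 0.6311 = 29.47 Ω.

R1 ≈ 29.5 Ω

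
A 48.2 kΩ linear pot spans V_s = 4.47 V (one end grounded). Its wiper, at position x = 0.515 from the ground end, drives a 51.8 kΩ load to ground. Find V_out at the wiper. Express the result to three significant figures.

V_out ≈ 1.87 V

Split the track: R_lower = x·R_p = 24.82 kΩ, R_upper = (1−x)·R_p = 23.38 kΩ.
(x·R_p) ‖ R_L = 16.78 kΩ.
V_out = 4.47 × 16.78/(23.38 + 16.78) = 1.868 V.
(Unloaded: V_out = x·V_s = 2.30 V.)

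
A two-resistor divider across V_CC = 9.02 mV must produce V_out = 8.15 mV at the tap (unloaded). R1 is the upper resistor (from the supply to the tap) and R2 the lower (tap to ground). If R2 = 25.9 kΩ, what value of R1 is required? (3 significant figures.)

Required fraction k = V_out/V_CC = 0.9035.
Rearranging, R1 = R2·(1−k)/k = 25.9 × 0.1067 = 2.765 kΩ.

R1 ≈ 2.76 kΩ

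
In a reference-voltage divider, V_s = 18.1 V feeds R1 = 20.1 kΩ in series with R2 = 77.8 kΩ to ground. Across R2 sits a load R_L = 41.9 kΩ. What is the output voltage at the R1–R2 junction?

R2 ‖ R_L = (77.8 × 41.9)/(77.8 + 41.9) = 27.23 kΩ.
Now apply the divider: V_out = 18.1 × 0.5754 = 10.41 V.

V_out ≈ 10.4 V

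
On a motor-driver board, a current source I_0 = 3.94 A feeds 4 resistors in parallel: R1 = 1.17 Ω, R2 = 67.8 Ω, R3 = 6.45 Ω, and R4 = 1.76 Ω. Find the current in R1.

I ≈ 2.11 A

Conductances: ΣG = 1/1.17 + 1/67.8 + 1/6.45 + 1/1.76 = 1.593 (1/Ω).
Current divider: I(R1) = I_0 · G_k/ΣG = 3.94 × (0.8547/1.593) = 3.94 × 0.5366 = 2.114 A.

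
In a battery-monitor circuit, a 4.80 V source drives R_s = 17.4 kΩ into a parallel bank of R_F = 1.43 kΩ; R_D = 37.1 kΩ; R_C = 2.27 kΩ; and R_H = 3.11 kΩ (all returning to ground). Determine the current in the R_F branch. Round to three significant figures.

Combine the parallel branches: R_p = (1/1.43 + 1/37.1 + 1/2.27 + 1/3.11)⁻¹ = 0.6719 kΩ.
V_A = 4.80 × 0.6719/18.07 = 0.1785 V.
I(R_F) = V_A / R_F = 0.1785/1.43 = 0.1248 mA.
(Check via current divider: I_total = 0.2656 mA; share G_k/ΣG = 0.4699 → same result.)

I ≈ 0.125 mA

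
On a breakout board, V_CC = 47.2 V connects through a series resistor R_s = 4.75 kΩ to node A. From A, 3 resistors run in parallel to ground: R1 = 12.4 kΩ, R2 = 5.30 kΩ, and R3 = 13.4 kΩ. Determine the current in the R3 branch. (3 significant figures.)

Equivalent of the parallel group: R_p = 2.907 kΩ.
Node voltage V_A = V_CC · R_p/(R_s + R_p) = 47.2 × 0.3797 = 17.92 V.
Branch current I = V_A/R3 = 17.92/13.4 = 1.337 mA.

I ≈ 1.34 mA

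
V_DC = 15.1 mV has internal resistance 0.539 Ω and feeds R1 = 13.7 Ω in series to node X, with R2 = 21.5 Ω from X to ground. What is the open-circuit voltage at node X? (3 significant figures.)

V_th ≈ 9.08 mV

R1' = 0.539 + 13.7 = 14.24 Ω (source resistance + R1).
With X open, the divider is unloaded: V_th = 15.1 × 21.5/35.74 = 9.084 mV.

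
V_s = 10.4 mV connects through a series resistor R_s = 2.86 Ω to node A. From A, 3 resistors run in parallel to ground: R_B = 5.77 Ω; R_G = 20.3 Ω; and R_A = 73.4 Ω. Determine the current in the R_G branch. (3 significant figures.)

Combine the parallel branches: R_p = (1/5.77 + 1/20.3 + 1/73.4)⁻¹ = 4.234 Ω.
V_A by voltage divider: V_A = 10.4 × 4.234/(2.86 + 4.234) = 6.207 mV.
Branch current I = V_A/R_G = 6.207/20.3 = 0.3058 mA.

I ≈ 0.306 mA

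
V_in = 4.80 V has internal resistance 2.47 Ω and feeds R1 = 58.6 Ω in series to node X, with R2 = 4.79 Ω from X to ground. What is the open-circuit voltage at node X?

V_th ≈ 0.349 V

R1' = 2.47 + 58.6 = 61.07 Ω (source resistance + R1).
V_th is the unloaded tap voltage: V_in · R2/(R1'+R2) = 4.80 × 0.07273 = 0.3491 V.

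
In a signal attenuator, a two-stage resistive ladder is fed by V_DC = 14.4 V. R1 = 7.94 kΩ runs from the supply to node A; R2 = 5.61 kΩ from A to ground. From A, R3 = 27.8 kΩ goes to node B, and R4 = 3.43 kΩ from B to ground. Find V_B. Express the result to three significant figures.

V_B ≈ 0.592 V

Node A sees R2 in parallel with the series input of stage 2, R3 + R4 = 31.23 kΩ.
R2 ‖ (R3+R4) = 4.756 kΩ.
V_A = 14.4 × 4.756/(7.94 + 4.756) = 5.394 V.
Then the unloaded second divider: V_B = V_A × R4/(R3+R4) = 5.394 × 0.1098 = 0.5924 V.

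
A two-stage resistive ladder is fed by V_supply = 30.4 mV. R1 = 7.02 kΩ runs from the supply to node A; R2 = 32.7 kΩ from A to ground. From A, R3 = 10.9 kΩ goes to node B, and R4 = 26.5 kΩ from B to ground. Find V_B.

V_B ≈ 15.4 mV

The second stage (R3 + R4 = 37.40 kΩ) loads node A in parallel with R2.
Effective lower resistance at A: R2 ‖ 37.40 = 17.45 kΩ.
First divider: V_A = V_supply · 17.45/(7.02 + 17.45) = 21.68 mV.
Then the unloaded second divider: V_B = V_A × R4/(R3+R4) = 21.68 × 0.7086 = 15.36 mV.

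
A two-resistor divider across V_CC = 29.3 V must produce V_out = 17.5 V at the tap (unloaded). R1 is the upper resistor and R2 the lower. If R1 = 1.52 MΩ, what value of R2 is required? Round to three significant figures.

R2 ≈ 2.25 MΩ

The divider ratio is R2/(R1+R2) = 17.5/29.3 = 0.5973.
So R2 = R1 · V_out/(V_CC − V_out) = 1.52 × 17.5/(29.3 − 17.5) = 1.52 × 1.483 = 2.254 MΩ.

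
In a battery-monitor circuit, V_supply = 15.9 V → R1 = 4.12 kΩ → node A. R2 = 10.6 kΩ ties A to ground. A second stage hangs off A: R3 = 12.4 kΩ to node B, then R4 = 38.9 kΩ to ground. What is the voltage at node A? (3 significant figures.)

Looking into the second stage from A: R3 + R4 = 51.30 kΩ appears in parallel with R2.
Effective lower resistance at A: R2 ‖ 51.30 = 8.785 kΩ.
V_A = 15.9 × 8.785/(4.12 + 8.785) = 10.82 V.

V_A ≈ 10.8 V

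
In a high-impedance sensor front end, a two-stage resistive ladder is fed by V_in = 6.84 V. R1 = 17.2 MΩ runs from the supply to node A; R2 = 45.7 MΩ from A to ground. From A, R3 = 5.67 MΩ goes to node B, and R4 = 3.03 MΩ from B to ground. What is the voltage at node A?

V_A ≈ 2.04 V

The second stage (R3 + R4 = 8.700 MΩ) loads node A in parallel with R2.
R2 ‖ (R3+R4) = 7.309 MΩ.
So V_A = 6.84 × 0.2982 = 2.040 V.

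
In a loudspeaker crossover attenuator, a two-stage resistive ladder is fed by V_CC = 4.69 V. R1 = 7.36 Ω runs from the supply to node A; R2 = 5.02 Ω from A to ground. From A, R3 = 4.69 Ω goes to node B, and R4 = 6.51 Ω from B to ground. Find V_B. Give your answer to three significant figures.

Node A sees R2 in parallel with the series input of stage 2, R3 + R4 = 11.20 Ω.
Effective lower resistance at A: R2 ‖ 11.20 = 3.466 Ω.
First divider: V_A = V_CC · 3.466/(7.36 + 3.466) = 1.502 V.
Then the unloaded second divider: V_B = V_A × R4/(R3+R4) = 1.502 × 0.5813 = 0.8728 V.

V_B ≈ 0.873 V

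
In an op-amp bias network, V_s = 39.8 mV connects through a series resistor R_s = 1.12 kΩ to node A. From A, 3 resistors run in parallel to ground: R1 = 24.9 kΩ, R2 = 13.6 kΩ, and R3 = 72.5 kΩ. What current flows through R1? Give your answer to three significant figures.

I ≈ 1.40 µA

Parallel bank: R_p = 1/(1/24.9 + 1/13.6 + 1/72.5) = 7.844 kΩ.
V_A by voltage divider: V_A = 39.8 × 7.844/(1.12 + 7.844) = 34.83 mV.
Branch current I = V_A/R1 = 34.83/24.9 = 1.399 µA.
(Check via current divider: I_total = 4.440 µA; share G_k/ΣG = 0.3150 → same result.)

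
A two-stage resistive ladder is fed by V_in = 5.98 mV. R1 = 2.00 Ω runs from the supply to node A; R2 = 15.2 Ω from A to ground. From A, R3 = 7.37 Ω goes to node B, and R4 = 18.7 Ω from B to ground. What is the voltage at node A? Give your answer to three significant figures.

V_A ≈ 4.95 mV

The second stage (R3 + R4 = 26.07 Ω) loads node A in parallel with R2.
Effective lower resistance at A: R2 ‖ 26.07 = 9.602 Ω.
So V_A = 5.98 × 0.8276 = 4.949 mV.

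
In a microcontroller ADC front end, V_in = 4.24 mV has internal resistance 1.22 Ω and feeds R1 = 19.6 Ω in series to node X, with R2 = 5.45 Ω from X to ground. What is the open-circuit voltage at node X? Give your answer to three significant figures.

V_th ≈ 0.880 mV

R1' = 1.22 + 19.6 = 20.82 Ω (source resistance + R1).
With X open, the divider is unloaded: V_th = 4.24 × 5.45/26.27 = 0.8796 mV.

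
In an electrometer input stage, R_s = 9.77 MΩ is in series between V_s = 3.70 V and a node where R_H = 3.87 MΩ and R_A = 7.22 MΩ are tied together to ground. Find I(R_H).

I ≈ 0.196 µA

Parallel bank: R_p = 1/(1/3.87 + 1/7.22) = 2.520 MΩ.
V_A = 3.70 × 2.520/12.29 = 0.7585 V.
Branch current I = V_A/R_H = 0.7585/3.87 = 0.1960 µA.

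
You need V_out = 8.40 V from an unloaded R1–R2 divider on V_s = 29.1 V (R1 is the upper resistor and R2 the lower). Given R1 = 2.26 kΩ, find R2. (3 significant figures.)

R2 ≈ 0.917 kΩ

Required fraction k = V_out/V_s = 0.2887.
Rearranging, R2 = R1·k/(1−k) = 2.26 × 0.4058 = 0.9171 kΩ.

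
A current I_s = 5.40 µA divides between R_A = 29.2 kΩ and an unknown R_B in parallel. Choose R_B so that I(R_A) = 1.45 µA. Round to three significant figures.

Two-branch current divider: I_A = I_s · R_B/(R_A + R_B).
1.45/5.40 = R_B/(R_A + R_B) → R_B = R_A · (0.2685)/(1 − 0.2685) = 29.2 × 0.3671 = 10.72 kΩ.

R_B ≈ 10.7 kΩ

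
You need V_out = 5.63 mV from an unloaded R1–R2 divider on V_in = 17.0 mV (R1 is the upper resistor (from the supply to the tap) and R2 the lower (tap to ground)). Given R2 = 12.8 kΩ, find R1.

The divider ratio is R2/(R1+R2) = 5.63/17.0 = 0.3312.
So R1 = R2 · (V_in/V_out − 1) = 12.8 × (17.0/5.63 − 1) = 12.8 × 2.020 = 25.85 kΩ.

R1 ≈ 25.9 kΩ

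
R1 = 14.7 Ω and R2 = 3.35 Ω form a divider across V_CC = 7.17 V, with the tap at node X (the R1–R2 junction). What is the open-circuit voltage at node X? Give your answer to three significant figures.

V_th ≈ 1.33 V

Open-circuit (no load on X): V_th = V_CC · R2/(R1 + R2) = 7.17 × 3.35/(14.70 + 3.35) = 1.331 V.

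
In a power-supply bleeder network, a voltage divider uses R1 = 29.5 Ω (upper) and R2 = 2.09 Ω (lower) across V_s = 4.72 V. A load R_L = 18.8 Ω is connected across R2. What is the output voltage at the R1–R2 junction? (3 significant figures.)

V_out ≈ 0.283 V

The load sits in parallel with R2, giving an effective lower resistance R2' = R2·R_L/(R2+R_L) = 1.881 Ω.
Now apply the divider: V_out = 4.72 × 0.05994 = 0.2829 V.
(Unloaded it would be 0.312 V; the load pulls it down.)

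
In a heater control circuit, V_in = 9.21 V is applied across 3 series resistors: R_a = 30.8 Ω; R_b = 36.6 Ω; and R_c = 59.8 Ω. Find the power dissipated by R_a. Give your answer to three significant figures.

The common current is I = 9.21/127.2 = 0.07241 A.
V(R_a) = I·R = 2.230 V; P = V·I = 2.230 × 0.07241 = 0.1615 W.

P ≈ 0.161 W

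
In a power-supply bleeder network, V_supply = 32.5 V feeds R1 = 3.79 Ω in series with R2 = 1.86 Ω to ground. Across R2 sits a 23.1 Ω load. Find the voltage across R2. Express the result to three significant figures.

V_out ≈ 10.2 V

R2 ‖ R_L = (1.86 × 23.1)/(1.86 + 23.1) = 1.721 Ω.
Now apply the divider: V_out = 32.5 × 0.3123 = 10.15 V.
(Unloaded it would be 10.7 V; the load pulls it down.)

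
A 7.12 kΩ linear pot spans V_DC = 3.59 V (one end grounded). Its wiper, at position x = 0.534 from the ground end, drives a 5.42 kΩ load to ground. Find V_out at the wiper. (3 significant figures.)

V_out ≈ 1.44 V

The pot divides into 3.318 kΩ above the wiper and 3.802 kΩ below.
R_L loads the lower segment: effective lower R = 2.235 kΩ.
Loaded-divider output: V_out = 3.59 × 0.4024 = 1.445 V.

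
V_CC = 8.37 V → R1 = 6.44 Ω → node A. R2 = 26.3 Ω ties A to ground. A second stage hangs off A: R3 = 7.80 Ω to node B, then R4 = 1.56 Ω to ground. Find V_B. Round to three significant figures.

V_B ≈ 0.722 V

Looking into the second stage from A: R3 + R4 = 9.360 Ω appears in parallel with R2.
R2 ‖ (R3+R4) = 6.903 Ω.
First divider: V_A = V_CC · 6.903/(6.44 + 6.903) = 4.330 V.
Then the unloaded second divider: V_B = V_A × R4/(R3+R4) = 4.330 × 0.1667 = 0.7217 V.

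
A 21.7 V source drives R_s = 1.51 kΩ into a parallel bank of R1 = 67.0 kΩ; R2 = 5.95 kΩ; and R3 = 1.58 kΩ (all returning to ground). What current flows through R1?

I ≈ 0.145 mA

Equivalent of the parallel group: R_p = 1.226 kΩ.
Node voltage V_A = V_supply · R_p/(R_s + R_p) = 21.7 × 0.4480 = 9.722 V.
I(R1) = V_A / R1 = 9.722/67.0 = 0.1451 mA.
(Check via current divider: I_total = 7.932 mA; share G_k/ΣG = 0.01829 → same result.)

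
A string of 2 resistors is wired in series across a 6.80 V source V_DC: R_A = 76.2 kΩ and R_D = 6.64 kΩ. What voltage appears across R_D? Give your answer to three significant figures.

V ≈ 0.545 V

Series total: ΣR = 76.2 + 6.64 = 82.84 kΩ.
Voltage divider: V = V_DC · (6.640 / 82.84) = 6.80 × 0.08015 = 0.5451 V.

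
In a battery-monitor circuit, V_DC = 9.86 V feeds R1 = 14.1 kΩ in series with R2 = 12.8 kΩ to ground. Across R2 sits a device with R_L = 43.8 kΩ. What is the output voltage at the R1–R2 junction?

V_out ≈ 4.07 V

The load sits in parallel with R2, giving an effective lower resistance R2' = R2·R_L/(R2+R_L) = 9.905 kΩ.
Voltage divider with the loaded lower leg: V_out = 9.86 × 9.905/(14.1 + 9.905) = 9.86 × 0.4126 = 4.069 V.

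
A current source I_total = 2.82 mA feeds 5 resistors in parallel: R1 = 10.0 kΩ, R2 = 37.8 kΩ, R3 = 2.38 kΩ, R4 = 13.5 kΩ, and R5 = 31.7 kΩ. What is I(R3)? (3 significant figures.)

I ≈ 1.82 mA

ΣG = 1/10.0 + 1/37.8 + 1/2.38 + 1/13.5 + 1/31.7 = 0.6522.
Current divider: I(R3) = I_total · G_k/ΣG = 2.82 × (0.4202/0.6522) = 2.82 × 0.6442 = 1.817 mA.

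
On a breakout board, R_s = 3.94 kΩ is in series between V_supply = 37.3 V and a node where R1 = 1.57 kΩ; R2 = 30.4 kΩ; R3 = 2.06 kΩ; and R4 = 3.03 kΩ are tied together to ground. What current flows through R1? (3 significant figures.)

I ≈ 3.47 mA

Combine the parallel branches: R_p = (1/1.57 + 1/30.4 + 1/2.06 + 1/3.03)⁻¹ = 0.6733 kΩ.
Node voltage V_A = V_supply · R_p/(R_s + R_p) = 37.3 × 0.1459 = 5.444 V.
Branch current I = V_A/R1 = 5.444/1.57 = 3.467 mA.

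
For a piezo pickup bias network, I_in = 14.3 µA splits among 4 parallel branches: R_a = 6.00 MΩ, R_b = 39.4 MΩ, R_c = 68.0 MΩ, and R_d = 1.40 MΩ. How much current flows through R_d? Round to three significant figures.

I ≈ 11.1 µA

Total conductance ΣG = 1/6.00 + 1/39.4 + 1/68.0 + 1/1.40 = 0.9210 (units of 1/MΩ).
R_d takes the fraction G_k/ΣG = 0.7143/0.9210 = 0.7755, so I = 14.3 × 0.7755 = 11.09 µA.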